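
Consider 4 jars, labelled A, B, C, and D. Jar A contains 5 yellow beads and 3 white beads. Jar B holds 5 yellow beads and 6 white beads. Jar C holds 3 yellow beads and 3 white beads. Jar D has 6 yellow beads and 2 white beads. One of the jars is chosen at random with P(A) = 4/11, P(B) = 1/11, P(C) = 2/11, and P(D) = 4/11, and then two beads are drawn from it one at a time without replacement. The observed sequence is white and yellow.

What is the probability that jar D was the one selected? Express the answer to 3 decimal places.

For each hypothesis, P(data | H) works out to: P(data | jar A) = (3/8)(5/7) = 0.26786; P(data | jar B) = (6/11)(5/10) = 0.27273; P(data | jar C) = (3/6)(3/5) = 0.3; P(data | jar D) = (2/8)(6/7) = 0.21429.
The prior-weighted likelihoods are 4/11 · 0.26786 = 0.097403, 1/11 · 0.27273 = 0.024793, 2/11 · 0.3 = 0.054545, 4/11 · 0.21429 = 0.077922; summing to 0.25466.
Hence P(jar D | data) = (0.077922) / (0.25466) = 0.30598.

0.306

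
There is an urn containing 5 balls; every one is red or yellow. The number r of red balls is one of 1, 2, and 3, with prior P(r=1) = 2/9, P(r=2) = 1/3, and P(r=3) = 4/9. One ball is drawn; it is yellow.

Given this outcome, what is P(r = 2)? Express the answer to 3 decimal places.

0.360

Under each hypothesis, the probability of this draw is: P(data | r = 1) = (4/5) = 4/5; P(data | r = 2) = (3/5) = 3/5; P(data | r = 3) = (2/5) = 2/5.
Multiplying each by its prior: 2/9 · 4/5 = 8/45, 1/3 · 3/5 = 1/5, 4/9 · 2/5 = 8/45; with total 5/9.
Therefore the posterior P(r = 2 | data) = (1/5) / (5/9) = 9/25.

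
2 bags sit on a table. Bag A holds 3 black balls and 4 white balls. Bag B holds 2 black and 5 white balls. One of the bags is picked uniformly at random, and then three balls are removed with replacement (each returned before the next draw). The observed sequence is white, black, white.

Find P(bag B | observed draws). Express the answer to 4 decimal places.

0.5102

For each hypothesis, P(data | H) works out to: P(data | bag A) = (4/7)(3/7)(4/7) = 48/343; P(data | bag B) = (5/7)(2/7)(5/7) = 50/343.
The prior-weighted likelihoods are 1/2 · 48/343 = 24/343, 1/2 · 50/343 = 25/343; with total 1/7.
Hence P(bag B | data) = (25/343) / (1/7) = 25/49.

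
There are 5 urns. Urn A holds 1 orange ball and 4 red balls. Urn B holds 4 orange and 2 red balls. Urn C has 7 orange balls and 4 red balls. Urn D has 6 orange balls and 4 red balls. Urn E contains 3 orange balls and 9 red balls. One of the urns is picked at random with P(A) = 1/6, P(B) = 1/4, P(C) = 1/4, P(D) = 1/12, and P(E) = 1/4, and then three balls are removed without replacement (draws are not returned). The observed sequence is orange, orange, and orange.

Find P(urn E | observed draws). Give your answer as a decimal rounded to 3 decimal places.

0.010

For each hypothesis, P(data | H) works out to: P(data | urn A) = (1/5)(0/4) = 0; P(data | urn B) = (4/6)(3/5)(2/4) = 1/5; P(data | urn C) = (7/11)(6/10)(5/9) = 7/33; P(data | urn D) = (6/10)(5/9)(4/8) = 1/6; P(data | urn E) = (3/12)(2/11)(1/10) = 1/220.
Weighting by the prior gives 1/6 · 0 = 0, 1/4 · 1/5 = 1/20, 1/4 · 7/33 = 7/132, 1/12 · 1/6 = 1/72, 1/4 · 1/220 = 1/880; these sum to 17/144.
Hence P(urn E | data) = (1/880) / (17/144) = 9/935.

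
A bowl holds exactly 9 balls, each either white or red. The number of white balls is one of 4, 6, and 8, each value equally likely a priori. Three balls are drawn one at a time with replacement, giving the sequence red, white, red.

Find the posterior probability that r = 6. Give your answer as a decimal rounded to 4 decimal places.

0.3333

For each hypothesis, P(data | H) works out to: P(data | r = 4) = (5/9)(4/9)(5/9) = 0.13717; P(data | r = 6) = (3/9)(6/9)(3/9) = 0.074074; P(data | r = 8) = (1/9)(8/9)(1/9) = 0.010974.
Weighting by the prior gives 1/3 · 0.13717 = 0.045725, 1/3 · 0.074074 = 0.024691, 1/3 · 0.010974 = 0.003658; summing to 0.074074.
Therefore the posterior P(r = 6 | data) = (0.024691) / (0.074074) = 0.33333.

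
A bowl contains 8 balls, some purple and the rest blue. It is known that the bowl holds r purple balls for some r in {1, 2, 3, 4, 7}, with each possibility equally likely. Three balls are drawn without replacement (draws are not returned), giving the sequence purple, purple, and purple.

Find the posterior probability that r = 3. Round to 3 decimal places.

0.025

For each hypothesis, P(data | H) works out to: P(data | r = 1) = (1/8)(0/7) = 0; P(data | r = 2) = (2/8)(1/7)(0/6) = 0; P(data | r = 3) = (3/8)(2/7)(1/6) = 1/56; P(data | r = 4) = (4/8)(3/7)(2/6) = 1/14; P(data | r = 7) = (7/8)(6/7)(5/6) = 5/8.
The prior-weighted likelihoods are 1/5 · 0 = 0, 1/5 · 0 = 0, 1/5 · 1/56 = 1/280, 1/5 · 1/14 = 1/70, 1/5 · 5/8 = 1/8; these sum to 1/7.
Therefore the posterior P(r = 3 | data) = (1/280) / (1/7) = 1/40.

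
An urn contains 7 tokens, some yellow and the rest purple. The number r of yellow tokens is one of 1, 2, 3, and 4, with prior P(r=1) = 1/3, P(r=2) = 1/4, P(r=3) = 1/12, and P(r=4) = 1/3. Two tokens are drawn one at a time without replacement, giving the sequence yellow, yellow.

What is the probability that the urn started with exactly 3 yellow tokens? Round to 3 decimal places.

0.100

For each hypothesis, P(data | H) works out to: P(data | r = 1) = (1/7)(0/6) = 0; P(data | r = 2) = (2/7)(1/6) = 1/21; P(data | r = 3) = (3/7)(2/6) = 1/7; P(data | r = 4) = (4/7)(3/6) = 2/7.
Multiplying each by its prior: 1/3 · 0 = 0, 1/4 · 1/21 = 1/84, 1/12 · 1/7 = 1/84, 1/3 · 2/7 = 2/21; summing to 5/42.
By Bayes' rule, P(r = 3 | data) = (1/84) / (5/42) = 1/10.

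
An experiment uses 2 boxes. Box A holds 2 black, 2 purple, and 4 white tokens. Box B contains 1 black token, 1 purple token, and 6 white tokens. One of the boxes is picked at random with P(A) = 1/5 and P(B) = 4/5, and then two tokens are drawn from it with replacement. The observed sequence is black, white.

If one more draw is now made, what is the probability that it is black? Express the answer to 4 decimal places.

0.1563

Under each hypothesis, the probability of the observed sequence is: P(data | box A) = (2/8)(4/8) = 1/8; P(data | box B) = (1/8)(6/8) = 3/32.
The prior-weighted likelihoods are 1/5 · 1/8 = 1/40, 4/5 · 3/32 = 3/40; summing to 1/10.
Normalising, the posterior is P(box A | data) = 1/4, P(box B | data) = 3/4.
So P(black next | data) = Σ P(black next | H) P(H | data) = (1/4)(1/4) + (1/8)(3/4) = 5/32.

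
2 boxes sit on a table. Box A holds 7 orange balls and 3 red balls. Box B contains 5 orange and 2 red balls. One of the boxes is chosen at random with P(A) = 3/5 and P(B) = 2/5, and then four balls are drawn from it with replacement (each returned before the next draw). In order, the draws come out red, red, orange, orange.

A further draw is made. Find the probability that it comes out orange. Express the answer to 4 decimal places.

The likelihood of the observed sequence under each hypothesis: P(data | box A) = (3/10)(3/10)(7/10)(7/10) = 0.0441; P(data | box B) = (2/7)(2/7)(5/7)(5/7) = 0.041649.
The prior-weighted likelihoods are 3/5 · 0.0441 = 0.02646, 2/5 · 0.041649 = 0.01666; these sum to 0.04312.
Normalising, the posterior is P(box A | data) = 0.61364, P(box B | data) = 0.38636.
Averaging over the posterior, P(orange next | data) = (7/10)(0.61364) + (5/7)(0.38636) = 0.70552.

0.7055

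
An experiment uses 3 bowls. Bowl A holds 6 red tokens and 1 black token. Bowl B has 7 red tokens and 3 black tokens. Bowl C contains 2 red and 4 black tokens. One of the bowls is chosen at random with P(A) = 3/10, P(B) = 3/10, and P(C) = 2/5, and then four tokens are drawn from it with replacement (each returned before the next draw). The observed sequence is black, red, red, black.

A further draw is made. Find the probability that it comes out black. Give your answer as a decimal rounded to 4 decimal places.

The likelihood of the observed sequence under each hypothesis: P(data | bowl A) = (1/7)(6/7)(6/7)(1/7) = 0.014994; P(data | bowl B) = (3/10)(7/10)(7/10)(3/10) = 0.0441; P(data | bowl C) = (4/6)(2/6)(2/6)(4/6) = 0.049383.
Weighting by the prior gives 3/10 · 0.014994 = 0.0044981, 3/10 · 0.0441 = 0.01323, 2/5 · 0.049383 = 0.019753; summing to 0.037481.
Dividing through by the total gives posterior P(bowl A | data) = 0.12001, P(bowl B | data) = 0.35298, P(bowl C | data) = 0.52701.
The predictive probability is P(black next | data) = (1/7)(0.12001) + (3/10)(0.35298) + (2/3)(0.52701) = 0.47438.

0.4744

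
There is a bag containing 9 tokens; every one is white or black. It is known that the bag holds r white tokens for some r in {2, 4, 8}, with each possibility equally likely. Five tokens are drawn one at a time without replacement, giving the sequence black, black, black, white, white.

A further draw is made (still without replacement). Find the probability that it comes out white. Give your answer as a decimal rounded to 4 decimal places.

Compute the likelihood of the observed sequence for each case: P(data | r = 2) = (7/9)(6/8)(5/7)(2/6)(1/5) = 1/36; P(data | r = 4) = (5/9)(4/8)(3/7)(4/6)(3/5) = 1/21; P(data | r = 8) = (1/9)(0/8) = 0.
Weighting by the prior gives 1/3 · 1/36 = 1/108, 1/3 · 1/21 = 1/63, 1/3 · 0 = 0; with total 19/756.
Dividing through by the total gives posterior P(r = 2 | data) = 7/19, P(r = 4 | data) = 12/19, P(r = 8 | data) = 0.
The predictive probability is P(white next | data) = (0)(7/19) + (1/2)(12/19) = 6/19.

0.3158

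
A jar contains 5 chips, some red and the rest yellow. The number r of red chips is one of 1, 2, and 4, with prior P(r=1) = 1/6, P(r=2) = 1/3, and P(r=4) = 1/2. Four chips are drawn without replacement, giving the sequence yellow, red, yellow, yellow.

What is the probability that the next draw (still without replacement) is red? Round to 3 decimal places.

0.500

The likelihood of the observed sequence under each hypothesis: P(data | r = 1) = (4/5)(1/4)(3/3)(2/2) = 1/5; P(data | r = 2) = (3/5)(2/4)(2/3)(1/2) = 1/10; P(data | r = 4) = (1/5)(4/4)(0/3) = 0.
The prior-weighted likelihoods are 1/6 · 1/5 = 1/30, 1/3 · 1/10 = 1/30, 1/2 · 0 = 0; summing to 1/15.
Normalising, the posterior is P(r = 1 | data) = 1/2, P(r = 2 | data) = 1/2, P(r = 4 | data) = 0.
The predictive probability is P(red next | data) = (0)(1/2) + (1)(1/2) = 1/2.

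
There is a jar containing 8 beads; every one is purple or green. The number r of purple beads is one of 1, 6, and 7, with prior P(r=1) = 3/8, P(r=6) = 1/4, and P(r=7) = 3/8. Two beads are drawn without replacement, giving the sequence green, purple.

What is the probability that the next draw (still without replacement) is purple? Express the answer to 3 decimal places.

0.621

Compute the likelihood of the observed sequence for each case: P(data | r = 1) = (7/8)(1/7) = 1/8; P(data | r = 6) = (2/8)(6/7) = 3/14; P(data | r = 7) = (1/8)(7/7) = 1/8.
Weighting by the prior gives 3/8 · 1/8 = 3/64, 1/4 · 3/14 = 3/56, 3/8 · 1/8 = 3/64; these sum to 33/224.
Dividing through by the total gives posterior P(r = 1 | data) = 7/22, P(r = 6 | data) = 4/11, P(r = 7 | data) = 7/22.
Averaging over the posterior, P(purple next | data) = (0)(7/22) + (5/6)(4/11) + (1)(7/22) = 41/66.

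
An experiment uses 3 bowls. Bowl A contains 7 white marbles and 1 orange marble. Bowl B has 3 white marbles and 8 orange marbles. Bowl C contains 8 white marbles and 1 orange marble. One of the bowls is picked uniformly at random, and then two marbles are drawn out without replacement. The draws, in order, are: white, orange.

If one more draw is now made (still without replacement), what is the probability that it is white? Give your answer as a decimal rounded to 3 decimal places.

0.626

Compute the likelihood of the observed sequence for each case: P(data | bowl A) = (7/8)(1/7) = 0.125; P(data | bowl B) = (3/11)(8/10) = 0.21818; P(data | bowl C) = (8/9)(1/8) = 0.11111.
Weighting by the prior gives 1/3 · 0.125 = 0.041667, 1/3 · 0.21818 = 0.072727, 1/3 · 0.11111 = 0.037037; with total 0.15143.
Dividing through by the total gives posterior P(bowl A | data) = 0.27515, P(bowl B | data) = 0.48027, P(bowl C | data) = 0.24458.
Averaging over the posterior, P(white next | data) = (1)(0.27515) + (2/9)(0.48027) + (1)(0.24458) = 0.62646.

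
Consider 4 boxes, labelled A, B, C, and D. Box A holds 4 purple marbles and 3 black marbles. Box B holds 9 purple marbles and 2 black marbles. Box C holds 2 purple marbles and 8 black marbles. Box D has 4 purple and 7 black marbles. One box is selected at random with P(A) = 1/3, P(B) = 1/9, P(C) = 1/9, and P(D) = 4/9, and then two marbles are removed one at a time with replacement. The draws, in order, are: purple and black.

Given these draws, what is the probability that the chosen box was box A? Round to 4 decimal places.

Under each hypothesis, the probability of the observed sequence is: P(data | box A) = (4/7)(3/7) = 0.2449; P(data | box B) = (9/11)(2/11) = 0.14876; P(data | box C) = (2/10)(8/10) = 0.16; P(data | box D) = (4/11)(7/11) = 0.2314.
Weighting by the prior gives 1/3 · 0.2449 = 0.081633, 1/9 · 0.14876 = 0.016529, 1/9 · 0.16 = 0.017778, 4/9 · 0.2314 = 0.10285; with total 0.21879.
Therefore the posterior P(box A | data) = (0.081633) / (0.21879) = 0.37312.

0.3731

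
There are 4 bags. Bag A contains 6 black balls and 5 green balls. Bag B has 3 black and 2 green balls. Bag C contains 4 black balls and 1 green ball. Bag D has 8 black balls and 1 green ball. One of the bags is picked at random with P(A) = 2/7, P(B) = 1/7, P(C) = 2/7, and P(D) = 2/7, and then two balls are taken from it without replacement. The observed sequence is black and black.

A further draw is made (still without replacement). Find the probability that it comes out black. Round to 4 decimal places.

0.6875

Compute the likelihood of the observed sequence for each case: P(data | bag A) = (6/11)(5/10) = 0.27273; P(data | bag B) = (3/5)(2/4) = 0.3; P(data | bag C) = (4/5)(3/4) = 0.6; P(data | bag D) = (8/9)(7/8) = 0.77778.
The prior-weighted likelihoods are 2/7 · 0.27273 = 0.077922, 1/7 · 0.3 = 0.042857, 2/7 · 0.6 = 0.17143, 2/7 · 0.77778 = 0.22222; summing to 0.51443.
Normalising, the posterior is P(bag A | data) = 0.15147, P(bag B | data) = 0.08331, P(bag C | data) = 0.33324, P(bag D | data) = 0.43198.
So P(black next | data) = Σ P(black next | H) P(H | data) = (4/9)(0.15147) + (1/3)(0.08331) + (2/3)(0.33324) + (6/7)(0.43198) = 0.68752.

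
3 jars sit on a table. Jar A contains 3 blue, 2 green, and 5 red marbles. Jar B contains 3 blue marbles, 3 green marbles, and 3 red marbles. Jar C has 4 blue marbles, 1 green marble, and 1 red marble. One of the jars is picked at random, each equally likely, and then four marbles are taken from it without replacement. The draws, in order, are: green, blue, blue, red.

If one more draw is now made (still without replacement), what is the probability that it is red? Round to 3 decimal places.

Compute the likelihood of the observed sequence for each case: P(data | jar A) = (2/10)(3/9)(2/8)(5/7) = 0.011905; P(data | jar B) = (3/9)(3/8)(2/7)(3/6) = 0.017857; P(data | jar C) = (1/6)(4/5)(3/4)(1/3) = 0.033333.
Weighting by the prior gives 1/3 · 0.011905 = 0.0039683, 1/3 · 0.017857 = 0.0059524, 1/3 · 0.033333 = 0.011111; summing to 0.021032.
The posterior is then P(jar A | data) = 0.18868, P(jar B | data) = 0.28302, P(jar C | data) = 0.5283.
Averaging over the posterior, P(red next | data) = (2/3)(0.18868) + (2/5)(0.28302) + (0)(0.5283) = 0.23899.

0.239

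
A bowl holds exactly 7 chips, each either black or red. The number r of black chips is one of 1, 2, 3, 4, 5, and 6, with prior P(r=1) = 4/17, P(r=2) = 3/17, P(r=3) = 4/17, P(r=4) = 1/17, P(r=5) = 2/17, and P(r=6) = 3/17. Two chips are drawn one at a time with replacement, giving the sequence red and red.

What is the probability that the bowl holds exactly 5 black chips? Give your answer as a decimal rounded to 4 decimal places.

Compute the likelihood of the observed sequence for each case: P(data | r = 1) = (6/7)(6/7) = 36/49; P(data | r = 2) = (5/7)(5/7) = 25/49; P(data | r = 3) = (4/7)(4/7) = 16/49; P(data | r = 4) = (3/7)(3/7) = 9/49; P(data | r = 5) = (2/7)(2/7) = 4/49; P(data | r = 6) = (1/7)(1/7) = 1/49.
Weighting by the prior gives 4/17 · 36/49 = 144/833, 3/17 · 25/49 = 75/833, 4/17 · 16/49 = 64/833, 1/17 · 9/49 = 9/833, 2/17 · 4/49 = 8/833, 3/17 · 1/49 = 3/833; with total 303/833.
Hence P(r = 5 | data) = (8/833) / (303/833) = 8/303.

0.0264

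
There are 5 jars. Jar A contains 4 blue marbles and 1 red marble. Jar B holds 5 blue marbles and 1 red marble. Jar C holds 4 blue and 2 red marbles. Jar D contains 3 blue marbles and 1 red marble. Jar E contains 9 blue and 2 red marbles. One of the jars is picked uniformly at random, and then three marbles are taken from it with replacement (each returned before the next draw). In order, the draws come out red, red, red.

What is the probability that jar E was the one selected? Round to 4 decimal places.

For each hypothesis, P(data | H) works out to: P(data | jar A) = (1/5)(1/5)(1/5) = 0.008; P(data | jar B) = (1/6)(1/6)(1/6) = 0.0046296; P(data | jar C) = (2/6)(2/6)(2/6) = 0.037037; P(data | jar D) = (1/4)(1/4)(1/4) = 0.015625; P(data | jar E) = (2/11)(2/11)(2/11) = 0.0060105.
Weighting by the prior gives 1/5 · 0.008 = 0.0016, 1/5 · 0.0046296 = 0.00092593, 1/5 · 0.037037 = 0.0074074, 1/5 · 0.015625 = 0.003125, 1/5 · 0.0060105 = 0.0012021; summing to 0.01426.
So P(jar E | data) = (0.0012021) / (0.01426) = 0.084296.

0.0843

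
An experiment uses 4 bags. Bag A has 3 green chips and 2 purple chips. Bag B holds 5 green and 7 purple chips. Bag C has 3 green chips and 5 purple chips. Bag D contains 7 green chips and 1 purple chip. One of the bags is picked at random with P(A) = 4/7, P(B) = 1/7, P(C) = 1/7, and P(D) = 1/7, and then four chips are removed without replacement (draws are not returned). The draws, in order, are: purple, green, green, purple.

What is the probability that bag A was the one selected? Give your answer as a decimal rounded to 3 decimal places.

0.738

For each hypothesis, P(data | H) works out to: P(data | bag A) = (2/5)(3/4)(2/3)(1/2) = 0.1; P(data | bag B) = (7/12)(5/11)(4/10)(6/9) = 0.070707; P(data | bag C) = (5/8)(3/7)(2/6)(4/5) = 0.071429; P(data | bag D) = (1/8)(7/7)(6/6)(0/5) = 0.
The prior-weighted likelihoods are 4/7 · 0.1 = 0.057143, 1/7 · 0.070707 = 0.010101, 1/7 · 0.071429 = 0.010204, 1/7 · 0 = 0; summing to 0.077448.
Therefore the posterior P(bag A | data) = (0.057143) / (0.077448) = 0.73782.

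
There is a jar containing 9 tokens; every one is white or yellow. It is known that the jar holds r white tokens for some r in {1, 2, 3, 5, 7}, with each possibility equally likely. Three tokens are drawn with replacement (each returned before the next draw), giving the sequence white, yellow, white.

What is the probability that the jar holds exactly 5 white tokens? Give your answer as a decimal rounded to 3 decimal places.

0.347

Compute the likelihood of the observed sequence for each case: P(data | r = 1) = (1/9)(8/9)(1/9) = 0.010974; P(data | r = 2) = (2/9)(7/9)(2/9) = 0.038409; P(data | r = 3) = (3/9)(6/9)(3/9) = 0.074074; P(data | r = 5) = (5/9)(4/9)(5/9) = 0.13717; P(data | r = 7) = (7/9)(2/9)(7/9) = 0.13443.
The prior-weighted likelihoods are 1/5 · 0.010974 = 0.0021948, 1/5 · 0.038409 = 0.0076818, 1/5 · 0.074074 = 0.014815, 1/5 · 0.13717 = 0.027435, 1/5 · 0.13443 = 0.026886; summing to 0.079012.
Therefore the posterior P(r = 5 | data) = (0.027435) / (0.079012) = 0.34722.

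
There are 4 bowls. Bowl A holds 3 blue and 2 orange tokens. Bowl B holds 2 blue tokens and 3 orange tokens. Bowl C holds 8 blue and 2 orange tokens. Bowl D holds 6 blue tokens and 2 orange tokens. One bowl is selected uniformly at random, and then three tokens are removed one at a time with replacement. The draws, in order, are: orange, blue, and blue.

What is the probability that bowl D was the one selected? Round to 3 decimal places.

Under each hypothesis, the probability of the observed sequence is: P(data | bowl A) = (2/5)(3/5)(3/5) = 0.144; P(data | bowl B) = (3/5)(2/5)(2/5) = 0.096; P(data | bowl C) = (2/10)(8/10)(8/10) = 0.128; P(data | bowl D) = (2/8)(6/8)(6/8) = 0.14062.
Weighting by the prior gives 1/4 · 0.144 = 0.036, 1/4 · 0.096 = 0.024, 1/4 · 0.128 = 0.032, 1/4 · 0.14062 = 0.035156; these sum to 0.12716.
So P(bowl D | data) = (0.035156) / (0.12716) = 0.27648.

0.276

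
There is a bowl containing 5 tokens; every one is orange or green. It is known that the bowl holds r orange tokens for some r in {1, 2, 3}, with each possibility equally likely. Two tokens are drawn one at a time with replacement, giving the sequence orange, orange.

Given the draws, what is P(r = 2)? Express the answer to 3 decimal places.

0.286

For each hypothesis, P(data | H) works out to: P(data | r = 1) = (1/5)(1/5) = 1/25; P(data | r = 2) = (2/5)(2/5) = 4/25; P(data | r = 3) = (3/5)(3/5) = 9/25.
The prior-weighted likelihoods are 1/3 · 1/25 = 1/75, 1/3 · 4/25 = 4/75, 1/3 · 9/25 = 3/25; with total 14/75.
Therefore the posterior P(r = 2 | data) = (4/75) / (14/75) = 2/7.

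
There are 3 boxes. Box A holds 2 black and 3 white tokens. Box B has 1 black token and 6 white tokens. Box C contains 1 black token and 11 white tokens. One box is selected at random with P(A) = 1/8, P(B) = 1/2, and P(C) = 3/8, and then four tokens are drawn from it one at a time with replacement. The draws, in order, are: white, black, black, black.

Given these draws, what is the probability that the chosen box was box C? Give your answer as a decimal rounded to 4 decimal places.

For each hypothesis, P(data | H) works out to: P(data | box A) = (3/5)(2/5)(2/5)(2/5) = 0.0384; P(data | box B) = (6/7)(1/7)(1/7)(1/7) = 0.002499; P(data | box C) = (11/12)(1/12)(1/12)(1/12) = 0.00053048.
Weighting by the prior gives 1/8 · 0.0384 = 0.0048, 1/2 · 0.002499 = 0.0012495, 3/8 · 0.00053048 = 0.00019893; summing to 0.0062484.
By Bayes' rule, P(box C | data) = (0.00019893) / (0.0062484) = 0.031837.

0.0318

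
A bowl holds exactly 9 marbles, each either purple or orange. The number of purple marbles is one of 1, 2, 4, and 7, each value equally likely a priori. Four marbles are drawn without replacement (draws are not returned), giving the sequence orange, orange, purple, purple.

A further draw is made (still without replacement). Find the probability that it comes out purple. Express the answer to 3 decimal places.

For each hypothesis, P(data | H) works out to: P(data | r = 1) = (8/9)(7/8)(1/7)(0/6) = 0; P(data | r = 2) = (7/9)(6/8)(2/7)(1/6) = 1/36; P(data | r = 4) = (5/9)(4/8)(4/7)(3/6) = 5/63; P(data | r = 7) = (2/9)(1/8)(7/7)(6/6) = 1/36.
Weighting by the prior gives 1/4 · 0 = 0, 1/4 · 1/36 = 1/144, 1/4 · 5/63 = 5/252, 1/4 · 1/36 = 1/144; with total 17/504.
Dividing through by the total gives posterior P(r = 1 | data) = 0, P(r = 2 | data) = 7/34, P(r = 4 | data) = 10/17, P(r = 7 | data) = 7/34.
Averaging over the posterior, P(purple next | data) = (0)(7/34) + (2/5)(10/17) + (1)(7/34) = 15/34.

0.441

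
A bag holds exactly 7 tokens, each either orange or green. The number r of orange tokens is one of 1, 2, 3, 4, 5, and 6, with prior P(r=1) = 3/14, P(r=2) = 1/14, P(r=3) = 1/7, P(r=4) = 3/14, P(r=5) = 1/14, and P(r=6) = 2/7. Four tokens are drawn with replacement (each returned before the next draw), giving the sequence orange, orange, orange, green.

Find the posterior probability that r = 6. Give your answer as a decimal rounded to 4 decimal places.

0.4399

Under each hypothesis, the probability of the observed sequence is: P(data | r = 1) = (1/7)(1/7)(1/7)(6/7) = 0.002499; P(data | r = 2) = (2/7)(2/7)(2/7)(5/7) = 0.01666; P(data | r = 3) = (3/7)(3/7)(3/7)(4/7) = 0.044981; P(data | r = 4) = (4/7)(4/7)(4/7)(3/7) = 0.079967; P(data | r = 5) = (5/7)(5/7)(5/7)(2/7) = 0.10412; P(data | r = 6) = (6/7)(6/7)(6/7)(1/7) = 0.089963.
Weighting by the prior gives 3/14 · 0.002499 = 0.00053549, 1/14 · 0.01666 = 0.00119, 1/7 · 0.044981 = 0.0064259, 3/14 · 0.079967 = 0.017136, 1/14 · 0.10412 = 0.0074374, 2/7 · 0.089963 = 0.025704; these sum to 0.058428.
So P(r = 6 | data) = (0.025704) / (0.058428) = 0.43992.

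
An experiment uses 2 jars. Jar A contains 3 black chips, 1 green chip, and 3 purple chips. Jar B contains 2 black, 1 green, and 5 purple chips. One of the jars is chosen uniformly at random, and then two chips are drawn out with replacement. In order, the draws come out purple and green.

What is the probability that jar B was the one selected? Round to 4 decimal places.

0.5606

Compute the likelihood of the observed sequence for each case: P(data | jar A) = (3/7)(1/7) = 0.061224; P(data | jar B) = (5/8)(1/8) = 0.078125.
Weighting by the prior gives 1/2 · 0.061224 = 0.030612, 1/2 · 0.078125 = 0.039062; with total 0.069675.
So P(jar B | data) = (0.039062) / (0.069675) = 0.56064.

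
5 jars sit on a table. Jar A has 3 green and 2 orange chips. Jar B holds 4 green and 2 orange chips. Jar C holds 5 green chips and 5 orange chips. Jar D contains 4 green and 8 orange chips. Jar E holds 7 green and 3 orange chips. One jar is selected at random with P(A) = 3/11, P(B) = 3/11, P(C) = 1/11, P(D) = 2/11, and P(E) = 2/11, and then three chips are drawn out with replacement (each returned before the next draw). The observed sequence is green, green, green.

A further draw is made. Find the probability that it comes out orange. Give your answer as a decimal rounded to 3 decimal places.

Under each hypothesis, the probability of the observed sequence is: P(data | jar A) = (3/5)(3/5)(3/5) = 0.216; P(data | jar B) = (4/6)(4/6)(4/6) = 0.2963; P(data | jar C) = (5/10)(5/10)(5/10) = 0.125; P(data | jar D) = (4/12)(4/12)(4/12) = 0.037037; P(data | jar E) = (7/10)(7/10)(7/10) = 0.343.
Multiplying each by its prior: 3/11 · 0.216 = 0.058909, 3/11 · 0.2963 = 0.080808, 1/11 · 0.125 = 0.011364, 2/11 · 0.037037 = 0.006734, 2/11 · 0.343 = 0.062364; these sum to 0.22018.
Dividing through by the total gives posterior P(jar A | data) = 0.26755, P(jar B | data) = 0.36701, P(jar C | data) = 0.051611, P(jar D | data) = 0.030584, P(jar E | data) = 0.28324.
So P(orange next | data) = Σ P(orange next | H) P(H | data) = (2/5)(0.26755) + (1/3)(0.36701) + (1/2)(0.051611) + (2/3)(0.030584) + (3/10)(0.28324) = 0.36053.

0.361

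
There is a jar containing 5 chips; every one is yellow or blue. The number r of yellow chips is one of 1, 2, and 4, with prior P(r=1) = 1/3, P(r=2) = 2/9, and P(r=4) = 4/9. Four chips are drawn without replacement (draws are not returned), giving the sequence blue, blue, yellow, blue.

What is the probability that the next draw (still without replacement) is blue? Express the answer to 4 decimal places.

0.7500

Compute the likelihood of the observed sequence for each case: P(data | r = 1) = (4/5)(3/4)(1/3)(2/2) = 1/5; P(data | r = 2) = (3/5)(2/4)(2/3)(1/2) = 1/10; P(data | r = 4) = (1/5)(0/4) = 0.
Weighting by the prior gives 1/3 · 1/5 = 1/15, 2/9 · 1/10 = 1/45, 4/9 · 0 = 0; summing to 4/45.
The posterior is then P(r = 1 | data) = 3/4, P(r = 2 | data) = 1/4, P(r = 4 | data) = 0.
So P(blue next | data) = Σ P(blue next | H) P(H | data) = (1)(3/4) + (0)(1/4) = 3/4.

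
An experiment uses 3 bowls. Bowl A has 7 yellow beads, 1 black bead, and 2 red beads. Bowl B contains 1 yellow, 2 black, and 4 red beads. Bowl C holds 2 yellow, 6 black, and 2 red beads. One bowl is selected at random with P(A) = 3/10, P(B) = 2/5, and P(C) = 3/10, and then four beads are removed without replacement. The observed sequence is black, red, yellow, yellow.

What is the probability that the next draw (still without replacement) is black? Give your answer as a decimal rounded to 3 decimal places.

The likelihood of the observed sequence under each hypothesis: P(data | bowl A) = (1/10)(2/9)(7/8)(6/7) = 0.016667; P(data | bowl B) = (2/7)(4/6)(1/5)(0/4) = 0; P(data | bowl C) = (6/10)(2/9)(2/8)(1/7) = 0.0047619.
The prior-weighted likelihoods are 3/10 · 0.016667 = 0.005, 2/5 · 0 = 0, 3/10 · 0.0047619 = 0.0014286; these sum to 0.0064286.
The posterior is then P(bowl A | data) = 0.77778, P(bowl B | data) = 0, P(bowl C | data) = 0.22222.
Averaging over the posterior, P(black next | data) = (0)(0.77778) + (5/6)(0.22222) = 0.18519.

0.185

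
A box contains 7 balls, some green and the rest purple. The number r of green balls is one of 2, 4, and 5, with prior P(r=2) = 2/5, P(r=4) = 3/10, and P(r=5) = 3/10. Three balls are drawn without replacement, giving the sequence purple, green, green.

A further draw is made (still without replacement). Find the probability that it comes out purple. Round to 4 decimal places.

The likelihood of the observed sequence under each hypothesis: P(data | r = 2) = (5/7)(2/6)(1/5) = 1/21; P(data | r = 4) = (3/7)(4/6)(3/5) = 6/35; P(data | r = 5) = (2/7)(5/6)(4/5) = 4/21.
The prior-weighted likelihoods are 2/5 · 1/21 = 2/105, 3/10 · 6/35 = 9/175, 3/10 · 4/21 = 2/35; summing to 67/525.
Dividing through by the total gives posterior P(r = 2 | data) = 10/67, P(r = 4 | data) = 27/67, P(r = 5 | data) = 30/67.
The predictive probability is P(purple next | data) = (1)(10/67) + (1/2)(27/67) + (1/4)(30/67) = 31/67.

0.4627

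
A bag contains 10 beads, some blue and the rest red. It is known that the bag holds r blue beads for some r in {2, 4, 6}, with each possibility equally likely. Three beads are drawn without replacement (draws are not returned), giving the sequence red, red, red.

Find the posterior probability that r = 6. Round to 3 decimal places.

Compute the likelihood of the observed sequence for each case: P(data | r = 2) = (8/10)(7/9)(6/8) = 7/15; P(data | r = 4) = (6/10)(5/9)(4/8) = 1/6; P(data | r = 6) = (4/10)(3/9)(2/8) = 1/30.
Multiplying each by its prior: 1/3 · 7/15 = 7/45, 1/3 · 1/6 = 1/18, 1/3 · 1/30 = 1/90; with total 2/9.
Hence P(r = 6 | data) = (1/90) / (2/9) = 1/20.

0.050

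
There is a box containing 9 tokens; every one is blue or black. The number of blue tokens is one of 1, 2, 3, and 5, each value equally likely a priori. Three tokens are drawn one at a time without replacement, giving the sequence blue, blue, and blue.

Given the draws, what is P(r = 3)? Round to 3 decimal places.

Under each hypothesis, the probability of the observed sequence is: P(data | r = 1) = (1/9)(0/8) = 0; P(data | r = 2) = (2/9)(1/8)(0/7) = 0; P(data | r = 3) = (3/9)(2/8)(1/7) = 1/84; P(data | r = 5) = (5/9)(4/8)(3/7) = 5/42.
Weighting by the prior gives 1/4 · 0 = 0, 1/4 · 0 = 0, 1/4 · 1/84 = 1/336, 1/4 · 5/42 = 5/168; with total 11/336.
So P(r = 3 | data) = (1/336) / (11/336) = 1/11.

0.091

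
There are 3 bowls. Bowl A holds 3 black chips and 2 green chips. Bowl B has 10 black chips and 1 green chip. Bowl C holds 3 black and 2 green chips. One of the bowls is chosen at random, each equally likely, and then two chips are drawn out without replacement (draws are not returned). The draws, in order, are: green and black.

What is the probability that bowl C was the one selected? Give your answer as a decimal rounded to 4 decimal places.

0.4342

The likelihood of the observed sequence under each hypothesis: P(data | bowl A) = (2/5)(3/4) = 3/10; P(data | bowl B) = (1/11)(10/10) = 1/11; P(data | bowl C) = (2/5)(3/4) = 3/10.
The prior-weighted likelihoods are 1/3 · 3/10 = 1/10, 1/3 · 1/11 = 1/33, 1/3 · 3/10 = 1/10; with total 38/165.
By Bayes' rule, P(bowl C | data) = (1/10) / (38/165) = 33/76.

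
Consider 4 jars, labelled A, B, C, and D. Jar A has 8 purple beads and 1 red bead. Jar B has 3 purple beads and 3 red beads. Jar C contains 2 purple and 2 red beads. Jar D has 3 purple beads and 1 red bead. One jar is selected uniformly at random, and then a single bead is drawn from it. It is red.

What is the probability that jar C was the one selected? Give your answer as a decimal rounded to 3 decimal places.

0.367

For each hypothesis, P(data | H) works out to: P(data | jar A) = (1/9) = 1/9; P(data | jar B) = (3/6) = 1/2; P(data | jar C) = (2/4) = 1/2; P(data | jar D) = (1/4) = 1/4.
Weighting by the prior gives 1/4 · 1/9 = 1/36, 1/4 · 1/2 = 1/8, 1/4 · 1/2 = 1/8, 1/4 · 1/4 = 1/16; summing to 49/144.
By Bayes' rule, P(jar C | data) = (1/8) / (49/144) = 18/49.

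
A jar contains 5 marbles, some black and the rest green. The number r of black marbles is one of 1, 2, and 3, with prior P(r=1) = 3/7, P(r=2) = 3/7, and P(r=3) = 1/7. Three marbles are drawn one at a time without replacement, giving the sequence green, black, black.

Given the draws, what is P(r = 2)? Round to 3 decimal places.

0.600

Compute the likelihood of the observed sequence for each case: P(data | r = 1) = (4/5)(1/4)(0/3) = 0; P(data | r = 2) = (3/5)(2/4)(1/3) = 1/10; P(data | r = 3) = (2/5)(3/4)(2/3) = 1/5.
Weighting by the prior gives 3/7 · 0 = 0, 3/7 · 1/10 = 3/70, 1/7 · 1/5 = 1/35; with total 1/14.
So P(r = 2 | data) = (3/70) / (1/14) = 3/5.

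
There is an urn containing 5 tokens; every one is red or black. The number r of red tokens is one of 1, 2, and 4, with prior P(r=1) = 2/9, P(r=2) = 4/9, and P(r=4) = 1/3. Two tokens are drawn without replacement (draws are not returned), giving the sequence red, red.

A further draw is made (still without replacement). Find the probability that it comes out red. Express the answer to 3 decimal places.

0.545

For each hypothesis, P(data | H) works out to: P(data | r = 1) = (1/5)(0/4) = 0; P(data | r = 2) = (2/5)(1/4) = 1/10; P(data | r = 4) = (4/5)(3/4) = 3/5.
The prior-weighted likelihoods are 2/9 · 0 = 0, 4/9 · 1/10 = 2/45, 1/3 · 3/5 = 1/5; summing to 11/45.
Dividing through by the total gives posterior P(r = 1 | data) = 0, P(r = 2 | data) = 2/11, P(r = 4 | data) = 9/11.
So P(red next | data) = Σ P(red next | H) P(H | data) = (0)(2/11) + (2/3)(9/11) = 6/11.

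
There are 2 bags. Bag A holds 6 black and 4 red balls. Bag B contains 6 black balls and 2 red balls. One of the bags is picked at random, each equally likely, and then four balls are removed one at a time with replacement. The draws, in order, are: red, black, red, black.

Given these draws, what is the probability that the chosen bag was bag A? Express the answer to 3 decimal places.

Under each hypothesis, the probability of the observed sequence is: P(data | bag A) = (4/10)(6/10)(4/10)(6/10) = 0.0576; P(data | bag B) = (2/8)(6/8)(2/8)(6/8) = 0.035156.
The prior-weighted likelihoods are 1/2 · 0.0576 = 0.0288, 1/2 · 0.035156 = 0.017578; these sum to 0.046378.
So P(bag A | data) = (0.0288) / (0.046378) = 0.62098.

0.621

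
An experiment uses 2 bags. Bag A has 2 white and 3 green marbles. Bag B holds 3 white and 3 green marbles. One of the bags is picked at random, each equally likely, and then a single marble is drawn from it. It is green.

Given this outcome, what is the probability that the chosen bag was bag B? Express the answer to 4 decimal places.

For each hypothesis, P(data | H) works out to: P(data | bag A) = (3/5) = 3/5; P(data | bag B) = (3/6) = 1/2.
The prior-weighted likelihoods are 1/2 · 3/5 = 3/10, 1/2 · 1/2 = 1/4; with total 11/20.
Therefore the posterior P(bag B | data) = (1/4) / (11/20) = 5/11.

0.4545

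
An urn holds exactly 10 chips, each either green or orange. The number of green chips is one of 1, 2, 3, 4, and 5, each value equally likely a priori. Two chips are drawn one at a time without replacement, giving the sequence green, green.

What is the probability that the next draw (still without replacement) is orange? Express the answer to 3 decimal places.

0.719

Compute the likelihood of the observed sequence for each case: P(data | r = 1) = (1/10)(0/9) = 0; P(data | r = 2) = (2/10)(1/9) = 1/45; P(data | r = 3) = (3/10)(2/9) = 1/15; P(data | r = 4) = (4/10)(3/9) = 2/15; P(data | r = 5) = (5/10)(4/9) = 2/9.
Weighting by the prior gives 1/5 · 0 = 0, 1/5 · 1/45 = 1/225, 1/5 · 1/15 = 1/75, 1/5 · 2/15 = 2/75, 1/5 · 2/9 = 2/45; summing to 4/45.
Dividing through by the total gives posterior P(r = 1 | data) = 0, P(r = 2 | data) = 1/20, P(r = 3 | data) = 3/20, P(r = 4 | data) = 3/10, P(r = 5 | data) = 1/2.
Averaging over the posterior, P(orange next | data) = (1)(1/20) + (7/8)(3/20) + (3/4)(3/10) + (5/8)(1/2) = 23/32.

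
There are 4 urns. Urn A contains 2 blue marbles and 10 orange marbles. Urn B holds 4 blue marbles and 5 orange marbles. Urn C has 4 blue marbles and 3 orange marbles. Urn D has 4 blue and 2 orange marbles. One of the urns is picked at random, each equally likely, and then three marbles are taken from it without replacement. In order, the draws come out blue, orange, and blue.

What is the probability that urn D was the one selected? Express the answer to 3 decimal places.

0.396

For each hypothesis, P(data | H) works out to: P(data | urn A) = (2/12)(10/11)(1/10) = 0.015152; P(data | urn B) = (4/9)(5/8)(3/7) = 0.11905; P(data | urn C) = (4/7)(3/6)(3/5) = 0.17143; P(data | urn D) = (4/6)(2/5)(3/4) = 0.2.
Multiplying each by its prior: 1/4 · 0.015152 = 0.0037879, 1/4 · 0.11905 = 0.029762, 1/4 · 0.17143 = 0.042857, 1/4 · 0.2 = 0.05; these sum to 0.12641.
By Bayes' rule, P(urn D | data) = (0.05) / (0.12641) = 0.39555.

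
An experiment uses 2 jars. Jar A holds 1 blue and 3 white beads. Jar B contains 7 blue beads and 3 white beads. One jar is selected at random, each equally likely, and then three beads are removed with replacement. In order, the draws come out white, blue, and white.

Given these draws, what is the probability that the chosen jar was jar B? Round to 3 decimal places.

0.309

Compute the likelihood of the observed sequence for each case: P(data | jar A) = (3/4)(1/4)(3/4) = 0.14062; P(data | jar B) = (3/10)(7/10)(3/10) = 0.063.
The prior-weighted likelihoods are 1/2 · 0.14062 = 0.070312, 1/2 · 0.063 = 0.0315; these sum to 0.10181.
Hence P(jar B | data) = (0.0315) / (0.10181) = 0.30939.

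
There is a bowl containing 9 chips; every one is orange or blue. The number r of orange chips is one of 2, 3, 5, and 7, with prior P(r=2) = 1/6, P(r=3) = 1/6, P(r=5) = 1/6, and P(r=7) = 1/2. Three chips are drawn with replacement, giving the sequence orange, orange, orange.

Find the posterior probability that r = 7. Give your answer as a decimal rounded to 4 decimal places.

0.8654

For each hypothesis, P(data | H) works out to: P(data | r = 2) = (2/9)(2/9)(2/9) = 0.010974; P(data | r = 3) = (3/9)(3/9)(3/9) = 0.037037; P(data | r = 5) = (5/9)(5/9)(5/9) = 0.17147; P(data | r = 7) = (7/9)(7/9)(7/9) = 0.47051.
The prior-weighted likelihoods are 1/6 · 0.010974 = 0.001829, 1/6 · 0.037037 = 0.0061728, 1/6 · 0.17147 = 0.028578, 1/2 · 0.47051 = 0.23525; these sum to 0.27183.
Therefore the posterior P(r = 7 | data) = (0.23525) / (0.27183) = 0.86543.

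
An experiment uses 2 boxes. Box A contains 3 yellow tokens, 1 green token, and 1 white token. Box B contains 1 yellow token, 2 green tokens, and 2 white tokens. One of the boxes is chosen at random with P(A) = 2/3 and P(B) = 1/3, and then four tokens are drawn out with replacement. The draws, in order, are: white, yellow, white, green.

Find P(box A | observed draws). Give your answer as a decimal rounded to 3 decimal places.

Under each hypothesis, the probability of the observed sequence is: P(data | box A) = (1/5)(3/5)(1/5)(1/5) = 0.0048; P(data | box B) = (2/5)(1/5)(2/5)(2/5) = 0.0128.
Weighting by the prior gives 2/3 · 0.0048 = 0.0032, 1/3 · 0.0128 = 0.0042667; with total 0.0074667.
Therefore the posterior P(box A | data) = (0.0032) / (0.0074667) = 0.42857.

0.429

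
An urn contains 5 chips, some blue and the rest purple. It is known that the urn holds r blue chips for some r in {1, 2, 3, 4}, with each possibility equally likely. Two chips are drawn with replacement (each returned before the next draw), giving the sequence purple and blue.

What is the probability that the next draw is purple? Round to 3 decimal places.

0.500

Under each hypothesis, the probability of the observed sequence is: P(data | r = 1) = (4/5)(1/5) = 4/25; P(data | r = 2) = (3/5)(2/5) = 6/25; P(data | r = 3) = (2/5)(3/5) = 6/25; P(data | r = 4) = (1/5)(4/5) = 4/25.
The prior-weighted likelihoods are 1/4 · 4/25 = 1/25, 1/4 · 6/25 = 3/50, 1/4 · 6/25 = 3/50, 1/4 · 4/25 = 1/25; with total 1/5.
Dividing through by the total gives posterior P(r = 1 | data) = 1/5, P(r = 2 | data) = 3/10, P(r = 3 | data) = 3/10, P(r = 4 | data) = 1/5.
Averaging over the posterior, P(purple next | data) = (4/5)(1/5) + (3/5)(3/10) + (2/5)(3/10) + (1/5)(1/5) = 1/2.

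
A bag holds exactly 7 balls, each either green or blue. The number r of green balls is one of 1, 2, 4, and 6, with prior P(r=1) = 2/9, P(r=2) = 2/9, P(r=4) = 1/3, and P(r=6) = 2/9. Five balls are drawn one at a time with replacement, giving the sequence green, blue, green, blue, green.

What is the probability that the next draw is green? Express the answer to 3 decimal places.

0.563

Under each hypothesis, the probability of the observed sequence is: P(data | r = 1) = (1/7)(6/7)(1/7)(6/7)(1/7) = 0.002142; P(data | r = 2) = (2/7)(5/7)(2/7)(5/7)(2/7) = 0.0119; P(data | r = 4) = (4/7)(3/7)(4/7)(3/7)(4/7) = 0.034271; P(data | r = 6) = (6/7)(1/7)(6/7)(1/7)(6/7) = 0.012852.
The prior-weighted likelihoods are 2/9 · 0.002142 = 0.00047599, 2/9 · 0.0119 = 0.0026444, 1/3 · 0.034271 = 0.011424, 2/9 · 0.012852 = 0.002856; summing to 0.0174.
The posterior is then P(r = 1 | data) = 0.027356, P(r = 2 | data) = 0.15198, P(r = 4 | data) = 0.65653, P(r = 6 | data) = 0.16413.
So P(green next | data) = Σ P(green next | H) P(H | data) = (1/7)(0.027356) + (2/7)(0.15198) + (4/7)(0.65653) + (6/7)(0.16413) = 0.56318.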